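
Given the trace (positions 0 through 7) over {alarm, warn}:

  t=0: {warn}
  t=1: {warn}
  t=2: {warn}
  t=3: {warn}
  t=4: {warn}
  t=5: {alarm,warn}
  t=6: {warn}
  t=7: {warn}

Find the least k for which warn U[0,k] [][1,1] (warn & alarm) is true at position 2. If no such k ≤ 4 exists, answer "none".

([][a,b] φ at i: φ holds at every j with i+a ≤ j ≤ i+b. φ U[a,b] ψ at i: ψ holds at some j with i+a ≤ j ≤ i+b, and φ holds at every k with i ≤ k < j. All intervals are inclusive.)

2

Need earliest j ≥ 2 with [][1,1] (warn & alarm), and warn at every k in [2,j-1].
  j=2: rhs fails.
  j=3: rhs fails.
  j=4: rhs holds; lhs holds on [2,3]. k = 2.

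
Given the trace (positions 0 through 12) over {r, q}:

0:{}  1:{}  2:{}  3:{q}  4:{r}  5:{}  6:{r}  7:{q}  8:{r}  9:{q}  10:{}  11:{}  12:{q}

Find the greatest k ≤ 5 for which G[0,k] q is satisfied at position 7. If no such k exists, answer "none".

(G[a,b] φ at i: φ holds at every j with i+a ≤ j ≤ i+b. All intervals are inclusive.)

0

q must hold from j=7 onward; find where it first fails.
  j=7: holds
  j=8: fails
Holds on [7,7], so largest k = 0.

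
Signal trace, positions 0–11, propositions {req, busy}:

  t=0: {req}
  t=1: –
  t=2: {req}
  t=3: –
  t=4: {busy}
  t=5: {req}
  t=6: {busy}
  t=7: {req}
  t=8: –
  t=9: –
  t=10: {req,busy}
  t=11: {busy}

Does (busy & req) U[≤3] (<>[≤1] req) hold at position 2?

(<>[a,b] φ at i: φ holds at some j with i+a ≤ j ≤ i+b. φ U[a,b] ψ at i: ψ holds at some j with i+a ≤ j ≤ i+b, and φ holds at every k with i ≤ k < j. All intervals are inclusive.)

Yes

Need some j in [2,5] with <>[≤1] req, and (busy & req) at every k in [2,j-1].
  j=2: <>[≤1] req holds; no prefix to check → satisfied.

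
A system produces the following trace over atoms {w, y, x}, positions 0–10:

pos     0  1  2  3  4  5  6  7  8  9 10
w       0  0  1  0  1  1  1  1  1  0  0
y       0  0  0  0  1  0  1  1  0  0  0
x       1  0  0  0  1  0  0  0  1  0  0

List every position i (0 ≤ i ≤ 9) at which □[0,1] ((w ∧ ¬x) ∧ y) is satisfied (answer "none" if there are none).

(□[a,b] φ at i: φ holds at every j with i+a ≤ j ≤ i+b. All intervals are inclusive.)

Evaluate at each i in [0,9]:
  i=0: ✗ (fails at j=0)
  i=1: ✗ (fails at j=1)
  i=2: ✗ (fails at j=2)
  i=3: ✗ (fails at j=3)
  i=4: ✗ (fails at j=4)
  i=5: ✗ (fails at j=5)
  i=6: ✓ (all of [6,7])
  i=7: ✗ (fails at j=8)
  i=8: ✗ (fails at j=8)
  i=9: ✗ (fails at j=9)

6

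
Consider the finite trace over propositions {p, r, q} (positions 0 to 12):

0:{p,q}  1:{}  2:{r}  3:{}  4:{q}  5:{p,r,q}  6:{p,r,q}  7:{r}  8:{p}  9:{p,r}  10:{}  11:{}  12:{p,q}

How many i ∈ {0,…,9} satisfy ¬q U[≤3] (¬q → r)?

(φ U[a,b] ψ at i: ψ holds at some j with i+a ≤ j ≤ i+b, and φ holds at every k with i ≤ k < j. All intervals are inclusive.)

Evaluate at each i in [0,9]:
  i=0: ✓ (rhs at j=0)
  i=1: ✓ (rhs at j=2; lhs holds on [1,1])
  i=2: ✓ (rhs at j=2)
  i=3: ✓ (rhs at j=4; lhs holds on [3,3])
  i=4: ✓ (rhs at j=4)
  i=5: ✓ (rhs at j=5)
  i=6: ✓ (rhs at j=6)
  i=7: ✓ (rhs at j=7)
  i=8: ✓ (rhs at j=9; lhs holds on [8,8])
  i=9: ✓ (rhs at j=9)
Positions where it holds: {0, 1, 2, 3, 4, 5, 6, 7, 8, 9} → 10.

10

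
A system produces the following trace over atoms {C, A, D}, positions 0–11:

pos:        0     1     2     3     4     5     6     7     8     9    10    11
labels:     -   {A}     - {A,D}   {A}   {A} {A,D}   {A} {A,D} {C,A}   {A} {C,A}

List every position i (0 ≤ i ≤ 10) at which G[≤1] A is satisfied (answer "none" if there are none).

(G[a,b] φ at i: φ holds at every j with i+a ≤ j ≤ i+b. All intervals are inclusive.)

Evaluate at each i in [0,10]:
  i=0: ✗ (fails at j=0)
  i=1: ✗ (fails at j=2)
  i=2: ✗ (fails at j=2)
  i=3: ✓ (all of [3,4])
  i=4: ✓ (all of [4,5])
  i=5: ✓ (all of [5,6])
  i=6: ✓ (all of [6,7])
  i=7: ✓ (all of [7,8])
  i=8: ✓ (all of [8,9])
  i=9: ✓ (all of [9,10])
  i=10: ✓ (all of [10,11])

3, 4, 5, 6, 7, 8, 9, 10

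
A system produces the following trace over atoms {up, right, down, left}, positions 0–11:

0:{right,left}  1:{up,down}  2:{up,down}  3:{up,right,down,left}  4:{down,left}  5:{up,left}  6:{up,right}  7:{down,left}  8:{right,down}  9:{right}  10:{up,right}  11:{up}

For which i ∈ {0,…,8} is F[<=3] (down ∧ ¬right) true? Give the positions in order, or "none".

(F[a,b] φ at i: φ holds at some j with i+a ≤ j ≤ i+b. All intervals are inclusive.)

0, 1, 2, 3, 4, 5, 6, 7

Evaluate at each i in [0,8]:
  i=0: ✓ (witness j=1)
  i=1: ✓ (witness j=1)
  i=2: ✓ (witness j=2)
  i=3: ✓ (witness j=4)
  i=4: ✓ (witness j=4)
  i=5: ✓ (witness j=7)
  i=6: ✓ (witness j=7)
  i=7: ✓ (witness j=7)
  i=8: ✗ (none in [8,11])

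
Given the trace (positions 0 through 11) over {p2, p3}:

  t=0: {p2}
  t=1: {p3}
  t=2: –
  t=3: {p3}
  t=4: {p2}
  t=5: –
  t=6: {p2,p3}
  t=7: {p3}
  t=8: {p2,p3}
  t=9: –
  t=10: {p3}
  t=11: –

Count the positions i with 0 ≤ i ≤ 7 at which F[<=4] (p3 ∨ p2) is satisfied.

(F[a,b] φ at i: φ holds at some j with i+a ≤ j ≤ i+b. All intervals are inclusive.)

8

Evaluate at each i in [0,7]:
  i=0: ✓ (witness j=0)
  i=1: ✓ (witness j=1)
  i=2: ✓ (witness j=3)
  i=3: ✓ (witness j=3)
  i=4: ✓ (witness j=4)
  i=5: ✓ (witness j=6)
  i=6: ✓ (witness j=6)
  i=7: ✓ (witness j=7)
Positions where it holds: {0, 1, 2, 3, 4, 5, 6, 7} → 8.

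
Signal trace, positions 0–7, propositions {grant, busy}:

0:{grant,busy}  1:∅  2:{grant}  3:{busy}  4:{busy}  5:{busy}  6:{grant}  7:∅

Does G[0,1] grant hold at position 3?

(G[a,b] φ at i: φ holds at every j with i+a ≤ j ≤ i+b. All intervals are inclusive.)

Check grant at every j in [3,4]:
  j=3: false
  j=4: false
Fails at j=3 → formula fails.

False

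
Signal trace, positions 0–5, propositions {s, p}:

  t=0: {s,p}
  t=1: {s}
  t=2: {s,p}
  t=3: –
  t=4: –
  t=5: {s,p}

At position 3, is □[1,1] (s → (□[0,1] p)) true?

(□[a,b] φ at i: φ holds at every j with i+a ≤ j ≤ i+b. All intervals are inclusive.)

Check (s → (□[0,1] p)) at every j in [4,4]:
  j=4: antecedent false → ✓
All positions satisfy it → formula holds.

True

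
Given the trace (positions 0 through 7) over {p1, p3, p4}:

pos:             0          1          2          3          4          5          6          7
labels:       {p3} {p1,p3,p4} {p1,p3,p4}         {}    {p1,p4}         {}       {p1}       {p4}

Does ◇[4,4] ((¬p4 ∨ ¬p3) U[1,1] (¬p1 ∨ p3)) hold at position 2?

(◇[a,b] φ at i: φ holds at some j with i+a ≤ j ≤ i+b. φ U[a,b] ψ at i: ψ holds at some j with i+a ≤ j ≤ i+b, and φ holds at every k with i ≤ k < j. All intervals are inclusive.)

Yes

Check ((¬p4 ∨ ¬p3) U[1,1] (¬p1 ∨ p3)) at each j in [6,6]:
  j=6: holds
Found at j=6 → formula holds.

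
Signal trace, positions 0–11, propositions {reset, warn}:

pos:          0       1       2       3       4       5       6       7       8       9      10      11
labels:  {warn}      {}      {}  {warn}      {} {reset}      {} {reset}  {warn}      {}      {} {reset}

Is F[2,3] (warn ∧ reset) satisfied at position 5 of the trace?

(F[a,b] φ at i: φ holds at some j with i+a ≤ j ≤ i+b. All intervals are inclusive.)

No

Check (warn ∧ reset) at each j in [7,8]:
  j=7: false
  j=8: false
No position in the window satisfies it → formula fails.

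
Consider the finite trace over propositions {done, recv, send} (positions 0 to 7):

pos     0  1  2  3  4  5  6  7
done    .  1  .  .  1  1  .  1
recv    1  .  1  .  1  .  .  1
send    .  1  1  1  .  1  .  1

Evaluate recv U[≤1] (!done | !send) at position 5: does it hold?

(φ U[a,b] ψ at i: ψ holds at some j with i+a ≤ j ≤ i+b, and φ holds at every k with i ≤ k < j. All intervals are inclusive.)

Need some j in [5,6] with (!done | !send), and recv at every k in [5,j-1].
  j=5: (!done | !send) false.
  j=6: (!done | !send) holds, but recv fails at k=5 → not this j.
No j in the window works → until fails.

False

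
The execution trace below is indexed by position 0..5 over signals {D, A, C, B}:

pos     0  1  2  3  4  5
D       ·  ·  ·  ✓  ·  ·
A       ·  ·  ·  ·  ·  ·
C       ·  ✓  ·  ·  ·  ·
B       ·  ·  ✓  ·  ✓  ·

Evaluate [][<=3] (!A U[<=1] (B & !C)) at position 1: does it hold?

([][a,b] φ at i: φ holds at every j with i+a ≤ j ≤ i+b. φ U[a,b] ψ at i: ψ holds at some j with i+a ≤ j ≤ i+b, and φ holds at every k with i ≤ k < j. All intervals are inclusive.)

Holds

Check (!A U[<=1] (B & !C)) at every j in [1,4]:
  j=1: holds
  j=2: holds
  j=3: holds
  j=4: holds
All positions satisfy it → formula holds.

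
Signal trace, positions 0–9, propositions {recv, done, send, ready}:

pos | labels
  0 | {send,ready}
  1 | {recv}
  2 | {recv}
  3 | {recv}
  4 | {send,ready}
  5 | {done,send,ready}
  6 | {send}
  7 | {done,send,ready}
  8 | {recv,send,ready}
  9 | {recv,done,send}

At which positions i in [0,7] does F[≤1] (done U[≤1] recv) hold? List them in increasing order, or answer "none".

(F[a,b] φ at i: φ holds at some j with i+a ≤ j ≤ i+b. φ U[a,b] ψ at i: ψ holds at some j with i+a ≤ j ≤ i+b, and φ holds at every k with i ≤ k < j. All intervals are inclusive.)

0, 1, 2, 3, 6, 7

Evaluate at each i in [0,7]:
  i=0: ✓ (witness j=1)
  i=1: ✓ (witness j=1)
  i=2: ✓ (witness j=2)
  i=3: ✓ (witness j=3)
  i=4: ✗ (none in [4,5])
  i=5: ✗ (none in [5,6])
  i=6: ✓ (witness j=7)
  i=7: ✓ (witness j=7)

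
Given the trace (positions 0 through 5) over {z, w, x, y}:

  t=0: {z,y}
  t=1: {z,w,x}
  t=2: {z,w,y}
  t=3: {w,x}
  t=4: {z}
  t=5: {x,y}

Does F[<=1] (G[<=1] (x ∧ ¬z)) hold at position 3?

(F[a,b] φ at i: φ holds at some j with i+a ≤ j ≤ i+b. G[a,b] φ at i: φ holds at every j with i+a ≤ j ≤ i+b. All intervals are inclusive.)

False

Check G[<=1] (x ∧ ¬z) at each j in [3,4]:
  j=3: fails at 4
  j=4: fails at 4
No position in the window satisfies it → formula fails.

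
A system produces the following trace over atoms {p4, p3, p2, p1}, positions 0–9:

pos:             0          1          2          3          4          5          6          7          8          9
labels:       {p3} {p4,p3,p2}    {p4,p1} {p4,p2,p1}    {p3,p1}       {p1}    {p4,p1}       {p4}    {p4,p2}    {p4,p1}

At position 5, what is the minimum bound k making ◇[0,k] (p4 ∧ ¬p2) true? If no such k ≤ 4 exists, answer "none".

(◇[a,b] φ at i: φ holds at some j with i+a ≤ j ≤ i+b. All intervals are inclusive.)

Scan j = 5,6,… for (p4 ∧ ¬p2):
  j=5: fails
  j=6: holds
First hit at j=6, so smallest k = 6-5 = 1.

1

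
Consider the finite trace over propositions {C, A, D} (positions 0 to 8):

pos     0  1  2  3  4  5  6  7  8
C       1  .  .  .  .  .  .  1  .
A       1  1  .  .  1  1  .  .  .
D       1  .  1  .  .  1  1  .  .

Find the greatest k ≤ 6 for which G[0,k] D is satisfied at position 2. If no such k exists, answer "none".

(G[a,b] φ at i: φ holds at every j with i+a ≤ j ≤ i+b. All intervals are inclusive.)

D must hold from j=2 onward; find where it first fails.
  j=2: holds
  j=3: fails
Holds on [2,2], so largest k = 0.

0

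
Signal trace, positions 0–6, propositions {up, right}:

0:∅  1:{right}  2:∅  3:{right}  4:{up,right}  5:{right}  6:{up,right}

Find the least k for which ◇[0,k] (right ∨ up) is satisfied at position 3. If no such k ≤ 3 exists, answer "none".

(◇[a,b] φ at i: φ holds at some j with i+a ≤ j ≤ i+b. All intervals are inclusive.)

Scan j = 3,4,… for (right ∨ up):
  j=3: holds
First hit at j=3, so smallest k = 3-3 = 0.

0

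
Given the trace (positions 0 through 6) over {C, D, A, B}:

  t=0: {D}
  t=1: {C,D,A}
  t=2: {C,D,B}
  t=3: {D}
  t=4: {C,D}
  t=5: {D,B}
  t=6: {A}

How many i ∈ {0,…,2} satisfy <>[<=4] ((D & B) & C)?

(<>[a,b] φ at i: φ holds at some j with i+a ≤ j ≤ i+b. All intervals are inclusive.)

Evaluate at each i in [0,2]:
  i=0: ✓ (witness j=2)
  i=1: ✓ (witness j=2)
  i=2: ✓ (witness j=2)
Positions where it holds: {0, 1, 2} → 3.

3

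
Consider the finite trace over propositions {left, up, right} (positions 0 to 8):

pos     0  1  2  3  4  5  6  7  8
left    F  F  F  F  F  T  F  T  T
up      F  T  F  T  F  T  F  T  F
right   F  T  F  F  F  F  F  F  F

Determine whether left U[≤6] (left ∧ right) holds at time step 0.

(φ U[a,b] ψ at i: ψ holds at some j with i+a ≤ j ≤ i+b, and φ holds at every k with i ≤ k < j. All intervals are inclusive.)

Need some j in [0,6] with (left ∧ right), and left at every k in [0,j-1].
  j=0: (left ∧ right) false.
  j=1: (left ∧ right) false.
  j=2: (left ∧ right) false.
  j=3: (left ∧ right) false.
  j=4: (left ∧ right) false.
  j=5: (left ∧ right) false.
  j=6: (left ∧ right) false.
No j in the window works → until fails.

Does not hold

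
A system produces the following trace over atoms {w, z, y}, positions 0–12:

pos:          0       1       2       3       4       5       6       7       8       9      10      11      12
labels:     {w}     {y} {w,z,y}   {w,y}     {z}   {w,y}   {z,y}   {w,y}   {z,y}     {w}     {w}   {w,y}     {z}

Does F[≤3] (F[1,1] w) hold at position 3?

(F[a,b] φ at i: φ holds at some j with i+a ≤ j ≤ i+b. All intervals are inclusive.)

Check F[1,1] w at each j in [3,6]:
  j=3: fails (none in [4,4])
  j=4: holds (witness at 5)
  j=5: fails (none in [6,6])
  j=6: holds (witness at 7)
Found at j=4 → formula holds.

True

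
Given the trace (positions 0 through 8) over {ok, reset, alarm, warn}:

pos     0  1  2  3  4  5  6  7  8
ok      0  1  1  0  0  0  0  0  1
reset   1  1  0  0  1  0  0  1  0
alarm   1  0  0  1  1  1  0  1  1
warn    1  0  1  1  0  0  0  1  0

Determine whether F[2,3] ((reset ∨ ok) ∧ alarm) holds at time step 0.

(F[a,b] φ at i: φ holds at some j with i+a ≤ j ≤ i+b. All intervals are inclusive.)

Check ((reset ∨ ok) ∧ alarm) at each j in [2,3]:
  j=2: false
  j=3: false
No position in the window satisfies it → formula fails.

No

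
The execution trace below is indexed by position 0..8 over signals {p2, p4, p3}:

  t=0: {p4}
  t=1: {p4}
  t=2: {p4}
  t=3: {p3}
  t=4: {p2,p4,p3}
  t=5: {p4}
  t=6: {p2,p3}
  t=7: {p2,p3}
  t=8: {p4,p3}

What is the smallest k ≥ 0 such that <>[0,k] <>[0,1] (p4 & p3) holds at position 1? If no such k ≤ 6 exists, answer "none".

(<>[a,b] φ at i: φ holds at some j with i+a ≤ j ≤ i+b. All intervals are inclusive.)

Scan j = 1,2,… for <>[0,1] (p4 & p3):
  j=1: fails
  j=2: fails
  j=3: holds
First hit at j=3, so smallest k = 3-1 = 2.

2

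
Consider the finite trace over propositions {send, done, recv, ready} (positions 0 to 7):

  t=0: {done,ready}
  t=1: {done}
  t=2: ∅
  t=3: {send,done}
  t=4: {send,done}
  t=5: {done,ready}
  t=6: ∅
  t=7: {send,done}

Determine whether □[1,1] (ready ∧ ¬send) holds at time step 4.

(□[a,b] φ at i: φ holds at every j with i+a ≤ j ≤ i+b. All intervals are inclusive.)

Yes

Check (ready ∧ ¬send) at every j in [5,5]:
  j=5: true
All positions satisfy it → formula holds.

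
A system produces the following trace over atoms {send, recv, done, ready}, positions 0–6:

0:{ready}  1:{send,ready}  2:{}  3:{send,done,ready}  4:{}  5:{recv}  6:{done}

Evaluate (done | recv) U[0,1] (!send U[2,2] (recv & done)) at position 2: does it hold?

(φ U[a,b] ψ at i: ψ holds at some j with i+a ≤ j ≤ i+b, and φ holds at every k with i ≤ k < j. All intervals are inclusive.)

Need some j in [2,3] with (!send U[2,2] (recv & done)), and (done | recv) at every k in [2,j-1].
  j=2: (!send U[2,2] (recv & done)) — fails.
  j=3: (!send U[2,2] (recv & done)) — fails.
No j in the window works → until fails.

No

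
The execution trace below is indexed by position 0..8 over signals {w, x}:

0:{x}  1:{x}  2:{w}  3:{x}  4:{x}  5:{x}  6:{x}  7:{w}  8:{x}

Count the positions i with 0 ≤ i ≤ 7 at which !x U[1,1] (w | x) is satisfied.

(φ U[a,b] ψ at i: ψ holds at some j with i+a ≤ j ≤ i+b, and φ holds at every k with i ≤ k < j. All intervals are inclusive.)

Evaluate at each i in [0,7]:
  i=0: ✗ (lhs fails at k=0 before rhs at j=1)
  i=1: ✗ (lhs fails at k=1 before rhs at j=2)
  i=2: ✓ (rhs at j=3; lhs holds on [2,2])
  i=3: ✗ (lhs fails at k=3 before rhs at j=4)
  i=4: ✗ (lhs fails at k=4 before rhs at j=5)
  i=5: ✗ (lhs fails at k=5 before rhs at j=6)
  i=6: ✗ (lhs fails at k=6 before rhs at j=7)
  i=7: ✓ (rhs at j=8; lhs holds on [7,7])
Positions where it holds: {2, 7} → 2.

2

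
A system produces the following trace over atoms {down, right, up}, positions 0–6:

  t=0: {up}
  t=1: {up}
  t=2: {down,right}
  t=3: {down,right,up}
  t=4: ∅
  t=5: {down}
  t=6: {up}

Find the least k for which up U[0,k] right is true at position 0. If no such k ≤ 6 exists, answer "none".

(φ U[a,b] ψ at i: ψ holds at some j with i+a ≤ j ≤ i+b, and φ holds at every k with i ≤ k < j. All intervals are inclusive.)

2

Need earliest j ≥ 0 with right, and up at every k in [0,j-1].
  j=0: rhs fails.
  j=1: rhs fails.
  j=2: rhs holds; lhs holds on [0,1]. k = 2.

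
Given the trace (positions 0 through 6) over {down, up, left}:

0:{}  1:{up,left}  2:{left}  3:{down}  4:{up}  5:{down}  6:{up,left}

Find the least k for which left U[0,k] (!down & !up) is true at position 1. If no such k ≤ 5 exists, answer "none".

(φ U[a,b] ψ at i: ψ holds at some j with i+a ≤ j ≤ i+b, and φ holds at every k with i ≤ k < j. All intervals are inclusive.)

1

Need earliest j ≥ 1 with (!down & !up), and left at every k in [1,j-1].
  j=1: rhs fails.
  j=2: rhs holds; lhs holds on [1,1]. k = 1.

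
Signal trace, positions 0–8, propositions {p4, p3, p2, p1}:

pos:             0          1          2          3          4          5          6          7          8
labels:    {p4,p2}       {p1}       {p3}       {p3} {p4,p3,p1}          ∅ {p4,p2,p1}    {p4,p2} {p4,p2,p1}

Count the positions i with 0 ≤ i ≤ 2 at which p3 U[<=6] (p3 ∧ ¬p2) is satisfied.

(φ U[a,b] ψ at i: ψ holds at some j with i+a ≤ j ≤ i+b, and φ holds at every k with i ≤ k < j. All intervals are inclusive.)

Evaluate at each i in [0,2]:
  i=0: ✗ (lhs fails at k=0 before rhs at j=2)
  i=1: ✗ (lhs fails at k=1 before rhs at j=2)
  i=2: ✓ (rhs at j=2)
Positions where it holds: {2} → 1.

1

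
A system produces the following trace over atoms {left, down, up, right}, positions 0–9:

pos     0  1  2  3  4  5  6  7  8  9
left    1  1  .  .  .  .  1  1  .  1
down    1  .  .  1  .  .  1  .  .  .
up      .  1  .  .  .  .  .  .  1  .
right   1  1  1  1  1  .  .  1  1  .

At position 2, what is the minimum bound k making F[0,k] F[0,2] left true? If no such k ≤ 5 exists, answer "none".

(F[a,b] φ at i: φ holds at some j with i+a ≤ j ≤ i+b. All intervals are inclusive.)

2

Scan j = 2,3,… for F[0,2] left:
  j=2: fails
  j=3: fails
  j=4: holds
First hit at j=4, so smallest k = 4-2 = 2.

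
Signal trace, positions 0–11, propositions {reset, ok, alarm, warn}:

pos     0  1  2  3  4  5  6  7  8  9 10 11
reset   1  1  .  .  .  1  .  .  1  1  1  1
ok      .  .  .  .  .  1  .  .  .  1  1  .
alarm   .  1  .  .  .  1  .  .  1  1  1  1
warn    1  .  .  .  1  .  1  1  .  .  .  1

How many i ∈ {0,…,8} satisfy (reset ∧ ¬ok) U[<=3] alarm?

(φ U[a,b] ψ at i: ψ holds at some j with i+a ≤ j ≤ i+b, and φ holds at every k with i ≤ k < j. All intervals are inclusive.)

Evaluate at each i in [0,8]:
  i=0: ✓ (rhs at j=1; lhs holds on [0,0])
  i=1: ✓ (rhs at j=1)
  i=2: ✗ (lhs fails at k=2 before rhs at j=5)
  i=3: ✗ (lhs fails at k=3 before rhs at j=5)
  i=4: ✗ (lhs fails at k=4 before rhs at j=5)
  i=5: ✓ (rhs at j=5)
  i=6: ✗ (lhs fails at k=6 before rhs at j=8)
  i=7: ✗ (lhs fails at k=7 before rhs at j=8)
  i=8: ✓ (rhs at j=8)
Positions where it holds: {0, 1, 5, 8} → 4.

4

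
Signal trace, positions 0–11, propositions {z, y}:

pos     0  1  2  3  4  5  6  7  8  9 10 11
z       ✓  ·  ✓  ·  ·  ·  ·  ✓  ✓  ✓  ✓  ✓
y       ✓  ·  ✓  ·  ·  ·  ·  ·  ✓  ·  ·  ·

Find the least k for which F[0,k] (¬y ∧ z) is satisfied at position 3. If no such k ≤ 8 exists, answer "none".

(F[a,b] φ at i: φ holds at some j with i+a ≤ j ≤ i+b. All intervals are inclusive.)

Scan j = 3,4,… for (¬y ∧ z):
  j=3: fails
  j=4: fails
  j=5: fails
  j=6: fails
  j=7: holds
First hit at j=7, so smallest k = 7-3 = 4.

4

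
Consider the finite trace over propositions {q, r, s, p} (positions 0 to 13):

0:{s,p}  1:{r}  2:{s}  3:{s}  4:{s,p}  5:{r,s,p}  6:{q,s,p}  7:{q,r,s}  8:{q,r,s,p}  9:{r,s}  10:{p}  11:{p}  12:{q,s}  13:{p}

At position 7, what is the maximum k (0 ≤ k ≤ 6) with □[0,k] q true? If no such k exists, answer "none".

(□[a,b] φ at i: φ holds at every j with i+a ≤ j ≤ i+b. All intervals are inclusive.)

q must hold from j=7 onward; find where it first fails.
  j=7: holds
  j=8: holds
  j=9: fails
Holds on [7,8], so largest k = 1.

1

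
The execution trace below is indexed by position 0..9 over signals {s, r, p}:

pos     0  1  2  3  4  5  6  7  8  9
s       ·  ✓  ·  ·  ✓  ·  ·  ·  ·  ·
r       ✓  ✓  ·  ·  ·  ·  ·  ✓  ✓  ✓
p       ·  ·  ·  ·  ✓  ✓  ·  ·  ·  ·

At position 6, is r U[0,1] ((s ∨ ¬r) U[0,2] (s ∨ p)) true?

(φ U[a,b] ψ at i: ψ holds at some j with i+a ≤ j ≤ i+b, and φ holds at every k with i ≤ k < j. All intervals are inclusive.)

False

Need some j in [6,7] with ((s ∨ ¬r) U[0,2] (s ∨ p)), and r at every k in [6,j-1].
  j=6: ((s ∨ ¬r) U[0,2] (s ∨ p)) — fails.
  j=7: ((s ∨ ¬r) U[0,2] (s ∨ p)) — fails.
No j in the window works → until fails.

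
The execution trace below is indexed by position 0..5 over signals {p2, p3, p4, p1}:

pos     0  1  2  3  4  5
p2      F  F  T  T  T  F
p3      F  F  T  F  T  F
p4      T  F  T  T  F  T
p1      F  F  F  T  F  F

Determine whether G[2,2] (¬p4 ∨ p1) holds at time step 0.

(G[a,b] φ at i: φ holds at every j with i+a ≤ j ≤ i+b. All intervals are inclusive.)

No

Check (¬p4 ∨ p1) at every j in [2,2]:
  j=2: false
Fails at j=2 → formula fails.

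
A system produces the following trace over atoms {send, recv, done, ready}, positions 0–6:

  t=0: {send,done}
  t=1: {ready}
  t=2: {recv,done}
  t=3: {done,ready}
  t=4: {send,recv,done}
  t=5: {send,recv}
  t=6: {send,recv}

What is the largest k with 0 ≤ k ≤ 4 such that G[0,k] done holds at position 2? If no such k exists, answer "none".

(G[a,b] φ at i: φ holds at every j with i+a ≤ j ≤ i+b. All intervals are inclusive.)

2

done must hold from j=2 onward; find where it first fails.
  j=2: holds
  j=3: holds
  j=4: holds
  j=5: fails
Holds on [2,4], so largest k = 2.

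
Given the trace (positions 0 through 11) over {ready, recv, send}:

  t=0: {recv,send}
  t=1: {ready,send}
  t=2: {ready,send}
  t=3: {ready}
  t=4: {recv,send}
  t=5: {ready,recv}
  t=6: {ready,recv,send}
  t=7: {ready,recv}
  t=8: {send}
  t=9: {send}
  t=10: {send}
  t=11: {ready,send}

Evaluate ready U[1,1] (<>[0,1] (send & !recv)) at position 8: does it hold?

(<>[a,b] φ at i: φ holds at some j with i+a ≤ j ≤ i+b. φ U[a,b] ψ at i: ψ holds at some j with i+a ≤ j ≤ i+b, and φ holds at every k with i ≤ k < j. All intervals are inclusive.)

Need some j in [9,9] with <>[0,1] (send & !recv), and ready at every k in [8,j-1].
  j=9: <>[0,1] (send & !recv) holds, but ready fails at k=8 → not this j.
No j in the window works → until fails.

No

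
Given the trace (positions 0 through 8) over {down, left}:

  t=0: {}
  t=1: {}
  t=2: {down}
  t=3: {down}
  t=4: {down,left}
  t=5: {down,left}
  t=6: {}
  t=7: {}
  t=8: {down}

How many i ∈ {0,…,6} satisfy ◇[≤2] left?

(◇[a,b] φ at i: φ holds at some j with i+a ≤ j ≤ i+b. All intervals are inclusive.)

Evaluate at each i in [0,6]:
  i=0: ✗ (none in [0,2])
  i=1: ✗ (none in [1,3])
  i=2: ✓ (witness j=4)
  i=3: ✓ (witness j=4)
  i=4: ✓ (witness j=4)
  i=5: ✓ (witness j=5)
  i=6: ✗ (none in [6,8])
Positions where it holds: {2, 3, 4, 5} → 4.

4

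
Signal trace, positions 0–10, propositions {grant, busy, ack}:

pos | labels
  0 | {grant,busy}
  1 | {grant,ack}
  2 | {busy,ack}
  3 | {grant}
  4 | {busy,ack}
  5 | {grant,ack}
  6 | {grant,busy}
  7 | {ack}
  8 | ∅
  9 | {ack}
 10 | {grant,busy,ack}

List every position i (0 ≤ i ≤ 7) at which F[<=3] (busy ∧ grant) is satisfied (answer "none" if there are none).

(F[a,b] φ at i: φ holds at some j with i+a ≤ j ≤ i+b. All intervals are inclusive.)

Evaluate at each i in [0,7]:
  i=0: ✓ (witness j=0)
  i=1: ✗ (none in [1,4])
  i=2: ✗ (none in [2,5])
  i=3: ✓ (witness j=6)
  i=4: ✓ (witness j=6)
  i=5: ✓ (witness j=6)
  i=6: ✓ (witness j=6)
  i=7: ✓ (witness j=10)

0, 3, 4, 5, 6, 7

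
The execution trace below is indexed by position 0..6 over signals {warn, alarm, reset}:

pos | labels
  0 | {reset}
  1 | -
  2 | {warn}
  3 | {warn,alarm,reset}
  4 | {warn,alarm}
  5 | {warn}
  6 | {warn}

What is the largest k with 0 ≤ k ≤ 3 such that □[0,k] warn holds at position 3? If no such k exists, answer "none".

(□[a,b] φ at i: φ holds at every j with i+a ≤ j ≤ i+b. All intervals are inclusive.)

warn must hold from j=3 onward; find where it first fails.
  j=3: holds
  j=4: holds
  j=5: holds
  j=6: holds
Holds through j=6; largest k = 3.

3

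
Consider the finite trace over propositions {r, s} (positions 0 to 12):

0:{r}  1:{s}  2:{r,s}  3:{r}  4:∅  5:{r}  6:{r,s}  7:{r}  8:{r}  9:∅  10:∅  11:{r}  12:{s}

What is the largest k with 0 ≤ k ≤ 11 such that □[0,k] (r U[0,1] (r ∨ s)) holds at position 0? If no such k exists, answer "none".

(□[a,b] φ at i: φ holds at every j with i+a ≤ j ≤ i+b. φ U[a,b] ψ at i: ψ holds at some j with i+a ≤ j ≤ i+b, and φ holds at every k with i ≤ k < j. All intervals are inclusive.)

3

(r U[0,1] (r ∨ s)) must hold from j=0 onward; find where it first fails.
  j=0: holds
  j=1: holds
  j=2: holds
  j=3: holds
  j=4: fails
Holds on [0,3], so largest k = 3.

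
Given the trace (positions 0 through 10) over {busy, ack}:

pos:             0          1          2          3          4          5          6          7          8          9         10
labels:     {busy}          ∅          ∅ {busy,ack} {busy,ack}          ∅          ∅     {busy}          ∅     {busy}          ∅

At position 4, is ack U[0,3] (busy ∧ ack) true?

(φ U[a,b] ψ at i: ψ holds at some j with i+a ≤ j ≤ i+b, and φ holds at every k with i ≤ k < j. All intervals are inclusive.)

Yes

Need some j in [4,7] with (busy ∧ ack), and ack at every k in [4,j-1].
  j=4: (busy ∧ ack) holds; no prefix to check → satisfied.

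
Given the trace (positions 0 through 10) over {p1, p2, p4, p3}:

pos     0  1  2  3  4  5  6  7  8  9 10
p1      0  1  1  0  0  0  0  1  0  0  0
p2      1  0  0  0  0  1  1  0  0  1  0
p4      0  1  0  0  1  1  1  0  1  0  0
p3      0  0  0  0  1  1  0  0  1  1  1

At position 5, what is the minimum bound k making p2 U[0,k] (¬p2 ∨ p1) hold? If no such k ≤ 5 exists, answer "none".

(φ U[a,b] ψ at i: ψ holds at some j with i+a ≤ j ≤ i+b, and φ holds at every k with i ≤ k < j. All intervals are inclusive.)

2

Need earliest j ≥ 5 with (¬p2 ∨ p1), and p2 at every k in [5,j-1].
  j=5: rhs fails.
  j=6: rhs fails.
  j=7: rhs holds; lhs holds on [5,6]. k = 2.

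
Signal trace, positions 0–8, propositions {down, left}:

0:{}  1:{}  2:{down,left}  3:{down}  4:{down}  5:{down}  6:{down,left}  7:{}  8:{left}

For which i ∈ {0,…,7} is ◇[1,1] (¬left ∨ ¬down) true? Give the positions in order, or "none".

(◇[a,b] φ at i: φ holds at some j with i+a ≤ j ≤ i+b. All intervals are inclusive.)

0, 2, 3, 4, 6, 7

Evaluate at each i in [0,7]:
  i=0: ✓ (witness j=1)
  i=1: ✗ (none in [2,2])
  i=2: ✓ (witness j=3)
  i=3: ✓ (witness j=4)
  i=4: ✓ (witness j=5)
  i=5: ✗ (none in [6,6])
  i=6: ✓ (witness j=7)
  i=7: ✓ (witness j=8)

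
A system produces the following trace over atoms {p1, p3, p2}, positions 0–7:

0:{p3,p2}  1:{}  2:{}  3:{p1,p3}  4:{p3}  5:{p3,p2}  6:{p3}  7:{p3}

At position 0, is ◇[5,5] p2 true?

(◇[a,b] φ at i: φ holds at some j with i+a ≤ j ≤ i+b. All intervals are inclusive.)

Holds

Check p2 at each j in [5,5]:
  j=5: true
Found at j=5 → formula holds.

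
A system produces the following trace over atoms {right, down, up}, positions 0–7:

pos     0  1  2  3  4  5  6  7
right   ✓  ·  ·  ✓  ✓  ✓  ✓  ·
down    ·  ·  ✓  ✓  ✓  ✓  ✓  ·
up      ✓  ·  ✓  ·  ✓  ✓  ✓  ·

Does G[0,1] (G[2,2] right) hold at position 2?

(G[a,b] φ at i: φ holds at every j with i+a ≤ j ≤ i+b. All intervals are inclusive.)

Check G[2,2] right at every j in [2,3]:
  j=2: holds on [4,4]
  j=3: holds on [5,5]
All positions satisfy it → formula holds.

Yes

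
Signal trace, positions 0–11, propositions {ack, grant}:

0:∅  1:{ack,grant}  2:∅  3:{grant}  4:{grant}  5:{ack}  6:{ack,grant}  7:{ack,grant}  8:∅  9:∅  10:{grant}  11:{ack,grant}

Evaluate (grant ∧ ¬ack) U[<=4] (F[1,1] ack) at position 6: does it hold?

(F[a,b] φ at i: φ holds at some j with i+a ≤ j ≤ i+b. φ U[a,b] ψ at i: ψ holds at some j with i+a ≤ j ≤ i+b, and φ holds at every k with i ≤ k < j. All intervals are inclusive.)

Yes

Need some j in [6,10] with F[1,1] ack, and (grant ∧ ¬ack) at every k in [6,j-1].
  j=6: F[1,1] ack holds; no prefix to check → satisfied.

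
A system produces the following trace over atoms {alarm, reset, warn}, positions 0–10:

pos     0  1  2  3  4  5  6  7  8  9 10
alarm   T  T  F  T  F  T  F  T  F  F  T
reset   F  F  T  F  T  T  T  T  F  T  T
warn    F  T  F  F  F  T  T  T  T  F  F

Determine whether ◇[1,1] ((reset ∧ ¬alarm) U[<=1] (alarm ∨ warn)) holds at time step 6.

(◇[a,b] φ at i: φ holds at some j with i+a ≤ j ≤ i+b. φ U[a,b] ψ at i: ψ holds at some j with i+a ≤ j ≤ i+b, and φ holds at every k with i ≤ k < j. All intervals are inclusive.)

Check ((reset ∧ ¬alarm) U[<=1] (alarm ∨ warn)) at each j in [7,7]:
  j=7: holds
Found at j=7 → formula holds.

Holds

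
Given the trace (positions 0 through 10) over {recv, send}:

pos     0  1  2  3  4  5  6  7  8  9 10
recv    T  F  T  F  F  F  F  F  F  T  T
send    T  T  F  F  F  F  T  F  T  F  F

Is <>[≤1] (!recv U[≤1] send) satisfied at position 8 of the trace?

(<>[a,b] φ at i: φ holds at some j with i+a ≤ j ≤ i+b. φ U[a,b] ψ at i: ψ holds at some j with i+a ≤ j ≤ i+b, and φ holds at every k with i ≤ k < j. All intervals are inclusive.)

Check (!recv U[≤1] send) at each j in [8,9]:
  j=8: holds
  j=9: fails
Found at j=8 → formula holds.

Yes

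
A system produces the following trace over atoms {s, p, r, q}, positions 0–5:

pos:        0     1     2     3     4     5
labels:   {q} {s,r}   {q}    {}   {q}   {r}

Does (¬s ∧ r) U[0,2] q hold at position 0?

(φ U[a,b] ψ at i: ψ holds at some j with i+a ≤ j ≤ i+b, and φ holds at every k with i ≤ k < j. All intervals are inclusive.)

True

Need some j in [0,2] with q, and (¬s ∧ r) at every k in [0,j-1].
  j=0: q holds; no prefix to check → satisfied.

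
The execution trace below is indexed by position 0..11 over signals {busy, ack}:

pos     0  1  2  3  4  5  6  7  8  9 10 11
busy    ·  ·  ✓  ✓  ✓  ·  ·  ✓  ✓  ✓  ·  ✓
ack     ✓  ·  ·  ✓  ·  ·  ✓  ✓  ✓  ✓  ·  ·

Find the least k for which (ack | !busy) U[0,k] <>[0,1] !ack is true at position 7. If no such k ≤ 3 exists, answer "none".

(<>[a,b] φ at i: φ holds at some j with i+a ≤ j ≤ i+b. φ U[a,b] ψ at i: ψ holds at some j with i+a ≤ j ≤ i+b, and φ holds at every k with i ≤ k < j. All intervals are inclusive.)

Need earliest j ≥ 7 with <>[0,1] !ack, and (ack | !busy) at every k in [7,j-1].
  j=7: rhs fails.
  j=8: rhs fails.
  j=9: rhs holds; lhs holds on [7,8]. k = 2.

2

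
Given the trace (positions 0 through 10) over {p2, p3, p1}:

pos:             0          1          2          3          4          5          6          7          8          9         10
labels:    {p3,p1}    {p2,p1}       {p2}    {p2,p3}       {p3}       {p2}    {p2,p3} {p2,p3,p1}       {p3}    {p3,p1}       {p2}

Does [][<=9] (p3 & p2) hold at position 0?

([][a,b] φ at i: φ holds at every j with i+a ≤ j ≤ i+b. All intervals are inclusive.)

Check (p3 & p2) at every j in [0,9]:
  j=0: false
  j=1: false
  j=2: false
  j=3: true
  j=4: false
  j=5: false
  j=6: true
  j=7: true
  j=8: false
  j=9: false
Fails at j=0 → formula fails.

No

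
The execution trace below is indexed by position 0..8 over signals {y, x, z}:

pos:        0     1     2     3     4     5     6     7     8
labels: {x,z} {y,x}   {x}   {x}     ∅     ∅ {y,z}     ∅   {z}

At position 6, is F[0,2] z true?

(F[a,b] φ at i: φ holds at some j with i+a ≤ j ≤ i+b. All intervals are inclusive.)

Check z at each j in [6,8]:
  j=6: true
  j=7: false
  j=8: true
Found at j=6 → formula holds.

Yes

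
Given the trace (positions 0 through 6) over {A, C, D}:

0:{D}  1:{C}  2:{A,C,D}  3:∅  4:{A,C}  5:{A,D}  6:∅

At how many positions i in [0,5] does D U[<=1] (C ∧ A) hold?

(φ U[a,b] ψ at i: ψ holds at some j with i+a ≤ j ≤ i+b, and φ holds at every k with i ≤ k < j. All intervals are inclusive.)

Evaluate at each i in [0,5]:
  i=0: ✗ (no rhs in [0,1])
  i=1: ✗ (lhs fails at k=1 before rhs at j=2)
  i=2: ✓ (rhs at j=2)
  i=3: ✗ (lhs fails at k=3 before rhs at j=4)
  i=4: ✓ (rhs at j=4)
  i=5: ✗ (no rhs in [5,6])
Positions where it holds: {2, 4} → 2.

2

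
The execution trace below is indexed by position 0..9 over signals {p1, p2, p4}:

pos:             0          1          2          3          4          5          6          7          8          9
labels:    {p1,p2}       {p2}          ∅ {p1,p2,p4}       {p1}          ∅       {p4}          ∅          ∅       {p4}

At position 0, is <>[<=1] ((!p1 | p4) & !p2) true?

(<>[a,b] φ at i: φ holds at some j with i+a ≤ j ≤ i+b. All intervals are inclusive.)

Check ((!p1 | p4) & !p2) at each j in [0,1]:
  j=0: false
  j=1: false
No position in the window satisfies it → formula fails.

False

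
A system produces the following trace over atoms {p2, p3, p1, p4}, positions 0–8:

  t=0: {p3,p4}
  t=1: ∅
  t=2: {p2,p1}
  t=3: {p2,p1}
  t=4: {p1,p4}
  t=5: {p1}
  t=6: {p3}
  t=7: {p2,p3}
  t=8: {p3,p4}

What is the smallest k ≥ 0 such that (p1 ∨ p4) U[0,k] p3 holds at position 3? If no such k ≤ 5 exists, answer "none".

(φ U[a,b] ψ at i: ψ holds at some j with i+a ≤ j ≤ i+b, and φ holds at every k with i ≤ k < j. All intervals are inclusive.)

Need earliest j ≥ 3 with p3, and (p1 ∨ p4) at every k in [3,j-1].
  j=3: rhs fails.
  j=4: rhs fails.
  j=5: rhs fails.
  j=6: rhs holds; lhs holds on [3,5]. k = 3.

3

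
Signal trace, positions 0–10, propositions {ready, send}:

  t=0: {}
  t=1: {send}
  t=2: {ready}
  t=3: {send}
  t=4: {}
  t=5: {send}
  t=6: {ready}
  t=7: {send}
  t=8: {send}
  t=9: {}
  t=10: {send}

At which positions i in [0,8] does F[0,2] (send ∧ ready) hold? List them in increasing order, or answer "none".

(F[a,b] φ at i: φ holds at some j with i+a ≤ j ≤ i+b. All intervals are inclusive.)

Evaluate at each i in [0,8]:
  i=0: ✗ (none in [0,2])
  i=1: ✗ (none in [1,3])
  i=2: ✗ (none in [2,4])
  i=3: ✗ (none in [3,5])
  i=4: ✗ (none in [4,6])
  i=5: ✗ (none in [5,7])
  i=6: ✗ (none in [6,8])
  i=7: ✗ (none in [7,9])
  i=8: ✗ (none in [8,10])

none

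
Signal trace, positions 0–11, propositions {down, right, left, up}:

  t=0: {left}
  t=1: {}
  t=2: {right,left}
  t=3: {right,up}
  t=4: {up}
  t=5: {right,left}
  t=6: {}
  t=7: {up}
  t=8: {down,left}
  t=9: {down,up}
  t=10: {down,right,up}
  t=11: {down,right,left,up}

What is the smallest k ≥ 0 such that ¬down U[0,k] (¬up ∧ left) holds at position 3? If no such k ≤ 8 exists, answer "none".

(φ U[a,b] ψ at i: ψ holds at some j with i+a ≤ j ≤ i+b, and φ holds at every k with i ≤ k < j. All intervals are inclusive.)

Need earliest j ≥ 3 with (¬up ∧ left), and ¬down at every k in [3,j-1].
  j=3: rhs fails.
  j=4: rhs fails.
  j=5: rhs holds; lhs holds on [3,4]. k = 2.

2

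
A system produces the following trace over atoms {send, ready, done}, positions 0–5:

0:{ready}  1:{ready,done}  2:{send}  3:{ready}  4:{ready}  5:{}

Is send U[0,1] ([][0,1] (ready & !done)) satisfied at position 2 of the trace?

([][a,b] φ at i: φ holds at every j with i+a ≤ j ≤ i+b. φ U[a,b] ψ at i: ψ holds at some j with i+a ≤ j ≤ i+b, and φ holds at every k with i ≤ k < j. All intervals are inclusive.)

Need some j in [2,3] with [][0,1] (ready & !done), and send at every k in [2,j-1].
  j=2: [][0,1] (ready & !done) — fails at 2.
  j=3: [][0,1] (ready & !done) holds; send holds at every k in [2,2] → satisfied.

Yes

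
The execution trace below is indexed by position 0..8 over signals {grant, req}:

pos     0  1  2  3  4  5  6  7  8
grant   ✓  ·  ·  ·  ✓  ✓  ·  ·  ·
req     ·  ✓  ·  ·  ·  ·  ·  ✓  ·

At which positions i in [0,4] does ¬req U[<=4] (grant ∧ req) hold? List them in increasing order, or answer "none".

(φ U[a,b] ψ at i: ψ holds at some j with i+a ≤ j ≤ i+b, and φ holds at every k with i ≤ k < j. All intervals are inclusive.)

Evaluate at each i in [0,4]:
  i=0: ✗ (no rhs in [0,4])
  i=1: ✗ (no rhs in [1,5])
  i=2: ✗ (no rhs in [2,6])
  i=3: ✗ (no rhs in [3,7])
  i=4: ✗ (no rhs in [4,8])

none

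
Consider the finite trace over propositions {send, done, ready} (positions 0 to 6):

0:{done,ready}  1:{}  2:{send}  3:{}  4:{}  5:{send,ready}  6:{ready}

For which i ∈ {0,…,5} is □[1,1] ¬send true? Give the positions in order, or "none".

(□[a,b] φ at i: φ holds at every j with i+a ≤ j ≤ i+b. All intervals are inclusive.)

0, 2, 3, 5

Evaluate at each i in [0,5]:
  i=0: ✓ (all of [1,1])
  i=1: ✗ (fails at j=2)
  i=2: ✓ (all of [3,3])
  i=3: ✓ (all of [4,4])
  i=4: ✗ (fails at j=5)
  i=5: ✓ (all of [6,6])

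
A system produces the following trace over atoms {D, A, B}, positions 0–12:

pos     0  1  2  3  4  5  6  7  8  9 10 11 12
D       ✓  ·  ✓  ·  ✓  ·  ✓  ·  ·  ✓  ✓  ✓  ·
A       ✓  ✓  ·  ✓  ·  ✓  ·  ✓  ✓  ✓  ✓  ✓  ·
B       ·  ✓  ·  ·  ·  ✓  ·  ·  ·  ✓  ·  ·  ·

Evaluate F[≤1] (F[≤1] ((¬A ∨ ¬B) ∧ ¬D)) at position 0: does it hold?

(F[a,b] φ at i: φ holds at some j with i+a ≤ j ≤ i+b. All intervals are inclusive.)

Check F[≤1] ((¬A ∨ ¬B) ∧ ¬D) at each j in [0,1]:
  j=0: fails (none in [0,1])
  j=1: fails (none in [1,2])
No position in the window satisfies it → formula fails.

No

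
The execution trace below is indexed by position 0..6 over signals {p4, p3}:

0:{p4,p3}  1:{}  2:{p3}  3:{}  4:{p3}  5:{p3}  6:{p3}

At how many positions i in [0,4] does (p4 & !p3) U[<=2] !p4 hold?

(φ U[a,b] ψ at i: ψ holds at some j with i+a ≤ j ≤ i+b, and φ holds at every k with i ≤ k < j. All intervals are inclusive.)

Evaluate at each i in [0,4]:
  i=0: ✗ (lhs fails at k=0 before rhs at j=1)
  i=1: ✓ (rhs at j=1)
  i=2: ✓ (rhs at j=2)
  i=3: ✓ (rhs at j=3)
  i=4: ✓ (rhs at j=4)
Positions where it holds: {1, 2, 3, 4} → 4.

4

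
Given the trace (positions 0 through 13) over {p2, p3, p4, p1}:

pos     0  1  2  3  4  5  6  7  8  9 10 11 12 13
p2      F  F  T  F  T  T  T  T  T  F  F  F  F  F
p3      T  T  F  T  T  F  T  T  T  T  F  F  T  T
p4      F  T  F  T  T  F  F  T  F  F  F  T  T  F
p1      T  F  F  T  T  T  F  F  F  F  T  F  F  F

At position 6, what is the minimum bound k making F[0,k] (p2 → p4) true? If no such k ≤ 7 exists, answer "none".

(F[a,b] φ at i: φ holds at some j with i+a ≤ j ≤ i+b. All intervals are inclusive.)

1

Scan j = 6,7,… for (p2 → p4):
  j=6: fails
  j=7: holds
First hit at j=7, so smallest k = 7-6 = 1.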